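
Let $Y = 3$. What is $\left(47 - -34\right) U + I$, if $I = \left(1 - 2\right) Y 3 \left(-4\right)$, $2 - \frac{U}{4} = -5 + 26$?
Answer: $-6120$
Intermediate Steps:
$U = -76$ ($U = 8 - 4 \left(-5 + 26\right) = 8 - 84 = -76$)
$I = 36$ ($I = \left(1 - 2\right) 3 \cdot 3 \left(-4\right) = \left(-1\right) 3 \left(-12\right) = \left(-3\right) \left(-12\right) = 36$)
$\left(47 - -34\right) U + I = \left(47 - -34\right) \left(-76\right) + 36 = \left(47 + 34\right) \left(-76\right) + 36 = 81 \left(-76\right) + 36 = -6156 + 36 = -6120$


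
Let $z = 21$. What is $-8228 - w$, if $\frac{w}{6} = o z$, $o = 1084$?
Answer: $-144812$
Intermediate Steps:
$w = 136584$ ($w = 6 \cdot 1084 \cdot 21 = 6 \cdot 22764 = 136584$)
$-8228 - w = -8228 - 136584 = -144812$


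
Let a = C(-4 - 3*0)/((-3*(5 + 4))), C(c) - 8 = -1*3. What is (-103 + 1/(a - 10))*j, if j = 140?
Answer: -793856/55 ≈ -14434.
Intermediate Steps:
C(c) = 5 (C(c) = 8 - 1*3 = 8 - 3 = 5)
a = -5/27 (a = 5/((-3*(5 + 4))) = 5/((-3*9)) = 5/(-27) = 5*(-1/27) = -5/27 ≈ -0.18519)
(-103 + 1/(a - 10))*j = (-103 + 1/(-5/27 - 10))*140 = (-103 + 1/(-275/27))*140 = (-103 - 27/275)*140 = -28352/275*140 = -793856/55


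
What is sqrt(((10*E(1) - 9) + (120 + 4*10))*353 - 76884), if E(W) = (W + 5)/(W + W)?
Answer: I*sqrt(12991) ≈ 113.98*I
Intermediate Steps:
E(W) = (5 + W)/(2*W) (E(W) = (5 + W)/((2*W)) = (5 + W)*(1/(2*W)) = (5 + W)/(2*W))
sqrt(((10*E(1) - 9) + (120 + 4*10))*353 - 76884) = sqrt(((10*((1/2)*(5 + 1)/1) - 9) + (120 + 4*10))*353 - 76884) = sqrt(((10*((1/2)*1*6) - 9) + (120 + 40))*353 - 76884) = sqrt(((10*3 - 9) + 160)*353 - 76884) = sqrt(((30 - 9) + 160)*353 - 76884) = sqrt((21 + 160)*353 - 76884) = sqrt(181*353 - 76884) = sqrt(63893 - 76884) = sqrt(-12991) = I*sqrt(12991)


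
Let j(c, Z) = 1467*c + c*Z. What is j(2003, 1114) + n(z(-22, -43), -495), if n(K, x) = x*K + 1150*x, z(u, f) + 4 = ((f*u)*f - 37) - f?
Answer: 24735113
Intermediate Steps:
z(u, f) = -41 - f + u*f² (z(u, f) = -4 + (((f*u)*f - 37) - f) = -4 + ((u*f² - 37) - f) = -4 + ((-37 + u*f²) - f) = -4 + (-37 - f + u*f²) = -41 - f + u*f²)
j(c, Z) = 1467*c + Z*c
n(K, x) = 1150*x + K*x (n(K, x) = K*x + 1150*x = 1150*x + K*x)
j(2003, 1114) + n(z(-22, -43), -495) = 2003*(1467 + 1114) - 495*(1150 + (-41 - 1*(-43) - 22*(-43)²)) = 2003*2581 - 495*(1150 + (-41 + 43 - 22*1849)) = 5169743 - 495*(1150 + (-41 + 43 - 40678)) = 5169743 - 495*(1150 - 40676) = 5169743 - 495*(-39526) = 5169743 + 19565370 = 24735113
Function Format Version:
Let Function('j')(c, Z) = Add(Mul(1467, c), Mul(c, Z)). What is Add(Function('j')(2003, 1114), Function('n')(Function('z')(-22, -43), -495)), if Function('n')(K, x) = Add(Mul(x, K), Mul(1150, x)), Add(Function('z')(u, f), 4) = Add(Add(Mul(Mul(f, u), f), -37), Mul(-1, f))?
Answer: 24735113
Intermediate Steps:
Function('z')(u, f) = Add(-41, Mul(-1, f), Mul(u, Pow(f, 2))) (Function('z')(u, f) = Add(-4, Add(Add(Mul(Mul(f, u), f), -37), Mul(-1, f))) = Add(-4, Add(Add(Mul(u, Pow(f, 2)), -37), Mul(-1, f))) = Add(-4, Add(Add(-37, Mul(u, Pow(f, 2))), Mul(-1, f))) = Add(-4, Add(-37, Mul(-1, f), Mul(u, Pow(f, 2)))) = Add(-41, Mul(-1, f), Mul(u, Pow(f, 2))))
Function('j')(c, Z) = Add(Mul(1467, c), Mul(Z, c))
Function('n')(K, x) = Add(Mul(1150, x), Mul(K, x)) (Function('n')(K, x) = Add(Mul(K, x), Mul(1150, x)) = Add(Mul(1150, x), Mul(K, x)))
Add(Function('j')(2003, 1114), Function('n')(Function('z')(-22, -43), -495)) = Add(Mul(2003, Add(1467, 1114)), Mul(-495, Add(1150, Add(-41, Mul(-1, -43), Mul(-22, Pow(-43, 2)))))) = Add(Mul(2003, 2581), Mul(-495, Add(1150, Add(-41, 43, Mul(-22, 1849))))) = Add(5169743, Mul(-495, Add(1150, Add(-41, 43, -40678)))) = Add(5169743, Mul(-495, Add(1150, -40676))) = Add(5169743, Mul(-495, -39526)) = Add(5169743, 19565370) = 24735113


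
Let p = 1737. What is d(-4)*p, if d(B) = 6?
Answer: 10422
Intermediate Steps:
d(-4)*p = 6*1737 = 10422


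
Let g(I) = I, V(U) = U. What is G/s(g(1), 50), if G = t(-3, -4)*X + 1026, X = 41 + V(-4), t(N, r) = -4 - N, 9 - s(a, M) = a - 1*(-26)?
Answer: -989/18 ≈ -54.944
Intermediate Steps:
s(a, M) = -17 - a (s(a, M) = 9 - (a - 1*(-26)) = 9 - (a + 26) = 9 - (26 + a) = 9 + (-26 - a) = -17 - a)
X = 37 (X = 41 - 4 = 37)
G = 989 (G = (-4 - 1*(-3))*37 + 1026 = (-4 + 3)*37 + 1026 = -1*37 + 1026 = -37 + 1026 = 989)
G/s(g(1), 50) = 989/(-17 - 1*1) = 989/(-17 - 1) = 989/(-18) = 989*(-1/18) = -989/18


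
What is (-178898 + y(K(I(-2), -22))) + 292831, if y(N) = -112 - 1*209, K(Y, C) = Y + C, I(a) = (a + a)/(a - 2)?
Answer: 113612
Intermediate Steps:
I(a) = 2*a/(-2 + a) (I(a) = (2*a)/(-2 + a) = 2*a/(-2 + a))
K(Y, C) = C + Y
y(N) = -321 (y(N) = -112 - 209 = -321)
(-178898 + y(K(I(-2), -22))) + 292831 = (-178898 - 321) + 292831 = -179219 + 292831 = 113612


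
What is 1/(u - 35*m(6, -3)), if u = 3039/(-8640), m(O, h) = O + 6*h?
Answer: 2880/1208587 ≈ 0.0023829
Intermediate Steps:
u = -1013/2880 (u = 3039*(-1/8640) = -1013/2880 ≈ -0.35174)
1/(u - 35*m(6, -3)) = 1/(-1013/2880 - 35*(6 + 6*(-3))) = 1/(-1013/2880 - 35*(6 - 18)) = 1/(-1013/2880 - 35*(-12)) = 1/(-1013/2880 + 420) = 1/(1208587/2880) = 2880/1208587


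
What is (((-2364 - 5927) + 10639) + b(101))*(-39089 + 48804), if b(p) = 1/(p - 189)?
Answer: 2007342445/88 ≈ 2.2811e+7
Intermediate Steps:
b(p) = 1/(-189 + p)
(((-2364 - 5927) + 10639) + b(101))*(-39089 + 48804) = (((-2364 - 5927) + 10639) + 1/(-189 + 101))*(-39089 + 48804) = ((-8291 + 10639) + 1/(-88))*9715 = (2348 - 1/88)*9715 = (206623/88)*9715 = 2007342445/88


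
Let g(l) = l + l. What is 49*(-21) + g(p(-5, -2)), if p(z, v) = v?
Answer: -1033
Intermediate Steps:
g(l) = 2*l
49*(-21) + g(p(-5, -2)) = 49*(-21) + 2*(-2) = -1029 - 4 = -1033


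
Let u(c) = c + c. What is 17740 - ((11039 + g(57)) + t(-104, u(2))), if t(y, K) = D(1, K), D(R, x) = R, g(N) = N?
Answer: 6643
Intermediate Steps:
u(c) = 2*c
t(y, K) = 1
17740 - ((11039 + g(57)) + t(-104, u(2))) = 17740 - ((11039 + 57) + 1) = 17740 - (11096 + 1) = 17740 - 1*11097 = 17740 - 11097 = 6643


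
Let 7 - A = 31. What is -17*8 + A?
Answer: -160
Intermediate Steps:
A = -24 (A = 7 - 1*31 = 7 - 31 = -24)
-17*8 + A = -17*8 - 24 = -136 - 24 = -160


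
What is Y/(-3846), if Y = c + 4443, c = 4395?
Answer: -1473/641 ≈ -2.2980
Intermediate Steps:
Y = 8838 (Y = 4395 + 4443 = 8838)
Y/(-3846) = 8838/(-3846) = 8838*(-1/3846) = -1473/641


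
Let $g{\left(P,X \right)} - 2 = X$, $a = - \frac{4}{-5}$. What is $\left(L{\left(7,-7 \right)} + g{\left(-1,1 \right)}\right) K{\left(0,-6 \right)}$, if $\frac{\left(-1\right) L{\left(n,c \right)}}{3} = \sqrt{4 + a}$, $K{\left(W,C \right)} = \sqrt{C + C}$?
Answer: $i \sqrt{3} \left(6 - \frac{12 \sqrt{30}}{5}\right) \approx - 12.376 i$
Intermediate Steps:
$a = \frac{4}{5}$ ($a = \left(-4\right) \left(- \frac{1}{5}\right) = \frac{4}{5} \approx 0.8$)
$K{\left(W,C \right)} = \sqrt{2} \sqrt{C}$ ($K{\left(W,C \right)} = \sqrt{2 C} = \sqrt{2} \sqrt{C}$)
$g{\left(P,X \right)} = 2 + X$
$L{\left(n,c \right)} = - \frac{6 \sqrt{30}}{5}$ ($L{\left(n,c \right)} = - 3 \sqrt{4 + \frac{4}{5}} = - 3 \sqrt{\frac{24}{5}} = - 3 \frac{2 \sqrt{30}}{5} = - \frac{6 \sqrt{30}}{5}$)
$\left(L{\left(7,-7 \right)} + g{\left(-1,1 \right)}\right) K{\left(0,-6 \right)} = \left(- \frac{6 \sqrt{30}}{5} + \left(2 + 1\right)\right) \sqrt{2} \sqrt{-6} = \left(- \frac{6 \sqrt{30}}{5} + 3\right) \sqrt{2} i \sqrt{6} = \left(3 - \frac{6 \sqrt{30}}{5}\right) 2 i \sqrt{3} = 2 i \sqrt{3} \left(3 - \frac{6 \sqrt{30}}{5}\right)$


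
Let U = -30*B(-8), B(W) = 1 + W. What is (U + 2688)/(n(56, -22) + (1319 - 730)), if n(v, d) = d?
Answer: 46/9 ≈ 5.1111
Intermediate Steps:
U = 210 (U = -30*(1 - 8) = -30*(-7) = 210)
(U + 2688)/(n(56, -22) + (1319 - 730)) = (210 + 2688)/(-22 + (1319 - 730)) = 2898/(-22 + 589) = 2898/567 = 2898*(1/567) = 46/9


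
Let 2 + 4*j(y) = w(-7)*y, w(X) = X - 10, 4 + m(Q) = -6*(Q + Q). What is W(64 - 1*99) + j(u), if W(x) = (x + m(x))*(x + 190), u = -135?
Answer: 238513/4 ≈ 59628.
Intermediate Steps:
m(Q) = -4 - 12*Q (m(Q) = -4 - 6*(Q + Q) = -4 - 12*Q)
w(X) = -10 + X
W(x) = (-4 - 11*x)*(190 + x) (W(x) = (x + (-4 - 12*x))*(x + 190) = (-4 - 11*x)*(190 + x))
j(y) = -½ - 17*y/4 (j(y) = -½ + ((-10 - 7)*y)/4 = -½ + (-17*y)/4 = -½ - 17*y/4)
W(64 - 1*99) + j(u) = (-760 - 2094*(64 - 1*99) - 11*(64 - 1*99)²) + (-½ - 17/4*(-135)) = (-760 - 2094*(64 - 99) - 11*(64 - 99)²) + (-½ + 2295/4) = (-760 - 2094*(-35) - 11*(-35)²) + 2293/4 = (-760 + 73290 - 11*1225) + 2293/4 = (-760 + 73290 - 13475) + 2293/4 = 59055 + 2293/4 = 238513/4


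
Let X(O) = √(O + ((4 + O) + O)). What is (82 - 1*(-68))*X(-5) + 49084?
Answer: 49084 + 150*I*√11 ≈ 49084.0 + 497.49*I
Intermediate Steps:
X(O) = √(4 + 3*O) (X(O) = √(O + (4 + 2*O)) = √(4 + 3*O))
(82 - 1*(-68))*X(-5) + 49084 = (82 - 1*(-68))*√(4 + 3*(-5)) + 49084 = (82 + 68)*√(4 - 15) + 49084 = 150*√(-11) + 49084 = 150*(I*√11) + 49084 = 150*I*√11 + 49084 = 49084 + 150*I*√11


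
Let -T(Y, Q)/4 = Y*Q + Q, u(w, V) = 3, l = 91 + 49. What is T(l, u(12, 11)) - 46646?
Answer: -48338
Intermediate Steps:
l = 140
T(Y, Q) = -4*Q - 4*Q*Y (T(Y, Q) = -4*(Y*Q + Q) = -4*(Q*Y + Q) = -4*(Q + Q*Y) = -4*Q - 4*Q*Y)
T(l, u(12, 11)) - 46646 = -4*3*(1 + 140) - 46646 = -4*3*141 - 46646 = -1692 - 46646 = -48338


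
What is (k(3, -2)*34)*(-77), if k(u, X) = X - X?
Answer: 0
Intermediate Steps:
k(u, X) = 0
(k(3, -2)*34)*(-77) = (0*34)*(-77) = 0*(-77) = 0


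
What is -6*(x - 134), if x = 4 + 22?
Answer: 648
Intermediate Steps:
x = 26
-6*(x - 134) = -6*(26 - 134) = -6*(-108) = 648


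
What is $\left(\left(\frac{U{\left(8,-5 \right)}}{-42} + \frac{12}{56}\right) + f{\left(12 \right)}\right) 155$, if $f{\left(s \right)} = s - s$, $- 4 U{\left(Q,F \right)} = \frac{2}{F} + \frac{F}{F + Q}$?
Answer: $\frac{15779}{504} \approx 31.308$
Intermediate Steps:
$U{\left(Q,F \right)} = - \frac{1}{2 F} - \frac{F}{4 \left(F + Q\right)}$ ($U{\left(Q,F \right)} = - \frac{\frac{2}{F} + \frac{F}{F + Q}}{4} = - \frac{1}{2 F} - \frac{F}{4 \left(F + Q\right)}$)
$f{\left(s \right)} = 0$
$\left(\left(\frac{U{\left(8,-5 \right)}}{-42} + \frac{12}{56}\right) + f{\left(12 \right)}\right) 155 = \left(\left(\frac{\frac{1}{4} \frac{1}{-5} \frac{1}{-5 + 8} \left(- \left(-5\right)^{2} - -10 - 16\right)}{-42} + \frac{12}{56}\right) + 0\right) 155 = \left(\left(\frac{1}{4} \left(- \frac{1}{5}\right) \frac{1}{3} \left(\left(-1\right) 25 + 10 - 16\right) \left(- \frac{1}{42}\right) + 12 \cdot \frac{1}{56}\right) + 0\right) 155 = \left(\left(\frac{1}{4} \left(- \frac{1}{5}\right) \frac{1}{3} \left(-25 + 10 - 16\right) \left(- \frac{1}{42}\right) + \frac{3}{14}\right) + 0\right) 155 = \left(\left(\frac{1}{4} \left(- \frac{1}{5}\right) \frac{1}{3} \left(-31\right) \left(- \frac{1}{42}\right) + \frac{3}{14}\right) + 0\right) 155 = \left(\left(\frac{31}{60} \left(- \frac{1}{42}\right) + \frac{3}{14}\right) + 0\right) 155 = \left(\left(- \frac{31}{2520} + \frac{3}{14}\right) + 0\right) 155 = \left(\frac{509}{2520} + 0\right) 155 = \frac{509}{2520} \cdot 155 = \frac{15779}{504}$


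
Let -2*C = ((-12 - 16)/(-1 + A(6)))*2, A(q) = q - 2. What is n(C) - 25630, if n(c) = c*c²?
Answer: -670058/27 ≈ -24817.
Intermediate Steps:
A(q) = -2 + q
C = 28/3 (C = -(-12 - 16)/(-1 + (-2 + 6))*2/2 = -(-28/(-1 + 4))*2/2 = -(-28/3)*2/2 = -(-28*⅓)*2/2 = -(-14)*2/3 = -½*(-56/3) = 28/3 ≈ 9.3333)
n(c) = c³
n(C) - 25630 = (28/3)³ - 25630 = 21952/27 - 25630 = -670058/27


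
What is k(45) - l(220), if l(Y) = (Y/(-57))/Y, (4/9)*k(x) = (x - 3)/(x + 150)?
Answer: 3721/7410 ≈ 0.50216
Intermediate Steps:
k(x) = 9*(-3 + x)/(4*(150 + x)) (k(x) = 9*((x - 3)/(x + 150))/4 = 9*((-3 + x)/(150 + x))/4 = 9*(-3 + x)/(4*(150 + x)))
l(Y) = -1/57 (l(Y) = (Y*(-1/57))/Y = (-Y/57)/Y = -1/57)
k(45) - l(220) = 9*(-3 + 45)/(4*(150 + 45)) - 1*(-1/57) = (9/4)*42/195 + 1/57 = (9/4)*(1/195)*42 + 1/57 = 63/130 + 1/57 = 3721/7410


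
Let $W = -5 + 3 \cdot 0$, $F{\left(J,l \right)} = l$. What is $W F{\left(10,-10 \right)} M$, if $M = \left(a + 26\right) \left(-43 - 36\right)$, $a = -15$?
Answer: $-43450$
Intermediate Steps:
$M = -869$ ($M = \left(-15 + 26\right) \left(-43 - 36\right) = 11 \left(-79\right) = -869$)
$W = -5$ ($W = -5 + 0 = -5$)
$W F{\left(10,-10 \right)} M = \left(-5\right) \left(-10\right) \left(-869\right) = 50 \left(-869\right) = -43450$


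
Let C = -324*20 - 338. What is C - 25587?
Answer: -32405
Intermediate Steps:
C = -6818 (C = -6480 - 338 = -6818)
C - 25587 = -6818 - 25587 = -32405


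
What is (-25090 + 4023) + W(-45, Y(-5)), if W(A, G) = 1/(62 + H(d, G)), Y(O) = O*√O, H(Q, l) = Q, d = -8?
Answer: -1137617/54 ≈ -21067.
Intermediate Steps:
Y(O) = O^(3/2)
W(A, G) = 1/54 (W(A, G) = 1/(62 - 8) = 1/54)
(-25090 + 4023) + W(-45, Y(-5)) = (-25090 + 4023) + 1/54 = -21067 + 1/54 = -1137617/54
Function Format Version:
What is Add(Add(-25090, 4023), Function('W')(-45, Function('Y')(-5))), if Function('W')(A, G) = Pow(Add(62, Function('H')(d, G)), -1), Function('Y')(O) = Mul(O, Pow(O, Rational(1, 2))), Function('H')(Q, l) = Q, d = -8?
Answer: Rational(-1137617, 54) ≈ -21067.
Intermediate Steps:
Function('Y')(O) = Pow(O, Rational(3, 2))
Function('W')(A, G) = Rational(1, 54) (Function('W')(A, G) = Pow(Add(62, -8), -1) = Pow(54, -1) = Rational(1, 54))
Add(Add(-25090, 4023), Function('W')(-45, Function('Y')(-5))) = Add(Add(-25090, 4023), Rational(1, 54)) = Add(-21067, Rational(1, 54)) = Rational(-1137617, 54)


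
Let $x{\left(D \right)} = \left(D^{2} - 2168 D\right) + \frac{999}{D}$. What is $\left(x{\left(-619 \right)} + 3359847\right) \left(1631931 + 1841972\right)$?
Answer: $\frac{10934505720915903}{619} \approx 1.7665 \cdot 10^{13}$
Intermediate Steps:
$x{\left(D \right)} = D^{2} - 2168 D + \frac{999}{D}$
$\left(x{\left(-619 \right)} + 3359847\right) \left(1631931 + 1841972\right) = \left(\frac{999 + \left(-619\right)^{2} \left(-2168 - 619\right)}{-619} + 3359847\right) \left(1631931 + 1841972\right) = \left(- \frac{999 + 383161 \left(-2787\right)}{619} + 3359847\right) 3473903 = \left(- \frac{999 - 1067869707}{619} + 3359847\right) 3473903 = \left(\left(- \frac{1}{619}\right) \left(-1067868708\right) + 3359847\right) 3473903 = \left(\frac{1067868708}{619} + 3359847\right) 3473903 = \frac{3147614001}{619} \cdot 3473903 = \frac{10934505720915903}{619}$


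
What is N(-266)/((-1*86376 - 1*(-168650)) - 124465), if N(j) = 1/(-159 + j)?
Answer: 1/17931175 ≈ 5.5769e-8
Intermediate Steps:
N(-266)/((-1*86376 - 1*(-168650)) - 124465) = 1/((-159 - 266)*((-1*86376 - 1*(-168650)) - 124465)) = 1/((-425)*((-86376 + 168650) - 124465)) = -1/(425*(82274 - 124465)) = -1/425/(-42191) = -1/425*(-1/42191) = 1/17931175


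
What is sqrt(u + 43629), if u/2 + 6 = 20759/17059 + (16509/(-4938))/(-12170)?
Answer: sqrt(1273409233406342305300659030)/170861408690 ≈ 208.85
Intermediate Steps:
u = -1634402477223/170861408690 (u = -12 + 2*(20759/17059 + (16509/(-4938))/(-12170)) = -12 + 2*(20759*(1/17059) + (16509*(-1/4938))*(-1/12170)) = -12 + 2*(20759/17059 - 5503/1646*(-1/12170)) = -12 + 2*(20759/17059 + 5503/20031820) = -12 + 2*(415934427057/341722817380) = -12 + 415934427057/170861408690 = -1634402477223/170861408690 ≈ -9.5657)
sqrt(u + 43629) = sqrt(-1634402477223/170861408690 + 43629) = sqrt(7452877997258787/170861408690) = sqrt(1273409233406342305300659030)/170861408690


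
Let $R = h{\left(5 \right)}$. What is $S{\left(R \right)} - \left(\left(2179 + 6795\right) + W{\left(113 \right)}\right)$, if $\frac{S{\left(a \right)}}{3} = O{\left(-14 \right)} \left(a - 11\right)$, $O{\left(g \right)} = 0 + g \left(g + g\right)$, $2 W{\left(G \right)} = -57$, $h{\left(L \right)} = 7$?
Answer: $- \frac{27299}{2} \approx -13650.0$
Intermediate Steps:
$W{\left(G \right)} = - \frac{57}{2}$ ($W{\left(G \right)} = \frac{1}{2} \left(-57\right) = - \frac{57}{2}$)
$R = 7$
$O{\left(g \right)} = 2 g^{2}$ ($O{\left(g \right)} = 0 + g 2 g = 0 + 2 g^{2} = 2 g^{2}$)
$S{\left(a \right)} = -12936 + 1176 a$ ($S{\left(a \right)} = 3 \cdot 2 \left(-14\right)^{2} \left(a - 11\right) = 3 \cdot 2 \cdot 196 \left(-11 + a\right) = 3 \cdot 392 \left(-11 + a\right) = 3 \left(-4312 + 392 a\right) = -12936 + 1176 a$)
$S{\left(R \right)} - \left(\left(2179 + 6795\right) + W{\left(113 \right)}\right) = \left(-12936 + 1176 \cdot 7\right) - \left(\left(2179 + 6795\right) - \frac{57}{2}\right) = \left(-12936 + 8232\right) - \left(8974 - \frac{57}{2}\right) = -4704 - \frac{17891}{2} = - \frac{27299}{2}$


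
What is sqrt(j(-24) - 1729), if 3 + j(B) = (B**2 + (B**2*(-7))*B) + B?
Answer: 2*sqrt(23897) ≈ 309.17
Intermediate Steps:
j(B) = -3 + B + B**2 - 7*B**3 (j(B) = -3 + ((B**2 + (B**2*(-7))*B) + B) = -3 + ((B**2 + (-7*B**2)*B) + B) = -3 + ((B**2 - 7*B**3) + B) = -3 + (B + B**2 - 7*B**3) = -3 + B + B**2 - 7*B**3)
sqrt(j(-24) - 1729) = sqrt((-3 - 24 + (-24)**2 - 7*(-24)**3) - 1729) = sqrt((-3 - 24 + 576 - 7*(-13824)) - 1729) = sqrt((-3 - 24 + 576 + 96768) - 1729) = sqrt(97317 - 1729) = sqrt(95588) = 2*sqrt(23897)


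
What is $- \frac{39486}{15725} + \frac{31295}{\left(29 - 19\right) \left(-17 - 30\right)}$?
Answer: $- \frac{102134459}{1478150} \approx -69.096$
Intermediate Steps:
$- \frac{39486}{15725} + \frac{31295}{\left(29 - 19\right) \left(-17 - 30\right)} = \left(-39486\right) \frac{1}{15725} + \frac{31295}{10 \left(-17 - 30\right)} = - \frac{39486}{15725} + \frac{31295}{10 \left(-47\right)} = - \frac{39486}{15725} + \frac{31295}{-470} = - \frac{39486}{15725} + 31295 \left(- \frac{1}{470}\right) = - \frac{39486}{15725} - \frac{6259}{94} = - \frac{102134459}{1478150}$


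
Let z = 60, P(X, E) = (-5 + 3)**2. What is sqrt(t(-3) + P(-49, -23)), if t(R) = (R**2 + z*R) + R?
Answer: I*sqrt(170) ≈ 13.038*I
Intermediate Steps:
P(X, E) = 4 (P(X, E) = (-2)**2 = 4)
t(R) = R**2 + 61*R (t(R) = (R**2 + 60*R) + R = R**2 + 61*R)
sqrt(t(-3) + P(-49, -23)) = sqrt(-3*(61 - 3) + 4) = sqrt(-3*58 + 4) = sqrt(-174 + 4) = sqrt(-170) = I*sqrt(170)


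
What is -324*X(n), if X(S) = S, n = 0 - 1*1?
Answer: 324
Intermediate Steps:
n = -1 (n = 0 - 1 = -1)
-324*X(n) = -324*(-1) = 324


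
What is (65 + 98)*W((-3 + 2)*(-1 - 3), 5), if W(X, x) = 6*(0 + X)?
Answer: 3912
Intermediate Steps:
W(X, x) = 6*X
(65 + 98)*W((-3 + 2)*(-1 - 3), 5) = (65 + 98)*(6*((-3 + 2)*(-1 - 3))) = 163*(6*(-1*(-4))) = 163*(6*4) = 163*24 = 3912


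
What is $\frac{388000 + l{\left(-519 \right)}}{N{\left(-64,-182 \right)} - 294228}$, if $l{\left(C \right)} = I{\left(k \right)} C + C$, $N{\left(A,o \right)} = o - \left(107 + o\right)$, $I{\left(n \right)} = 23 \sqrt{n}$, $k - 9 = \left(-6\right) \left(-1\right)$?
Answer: $- \frac{387481}{294335} + \frac{11937 \sqrt{15}}{294335} \approx -1.1594$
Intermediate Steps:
$k = 15$ ($k = 9 - -6 = 9 + 6 = 15$)
$N{\left(A,o \right)} = -107$ ($N{\left(A,o \right)} = o - \left(107 + o\right) = -107$)
$l{\left(C \right)} = C + 23 C \sqrt{15}$ ($l{\left(C \right)} = 23 \sqrt{15} C + C = 23 C \sqrt{15} + C = C + 23 C \sqrt{15}$)
$\frac{388000 + l{\left(-519 \right)}}{N{\left(-64,-182 \right)} - 294228} = \frac{388000 - 519 \left(1 + 23 \sqrt{15}\right)}{-107 - 294228} = \frac{388000 - \left(519 + 11937 \sqrt{15}\right)}{-294335} = \left(387481 - 11937 \sqrt{15}\right) \left(- \frac{1}{294335}\right) = - \frac{387481}{294335} + \frac{11937 \sqrt{15}}{294335}$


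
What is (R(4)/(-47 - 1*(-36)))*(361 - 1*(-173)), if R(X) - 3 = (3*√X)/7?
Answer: -14418/77 ≈ -187.25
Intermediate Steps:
R(X) = 3 + 3*√X/7 (R(X) = 3 + (3*√X)/7 = 3 + (3*√X)*(⅐) = 3 + 3*√X/7)
(R(4)/(-47 - 1*(-36)))*(361 - 1*(-173)) = ((3 + 3*√4/7)/(-47 - 1*(-36)))*(361 - 1*(-173)) = ((3 + (3/7)*2)/(-47 + 36))*(361 + 173) = ((3 + 6/7)/(-11))*534 = ((27/7)*(-1/11))*534 = -27/77*534 = -14418/77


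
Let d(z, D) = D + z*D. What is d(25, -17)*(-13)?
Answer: 5746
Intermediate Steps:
d(z, D) = D + D*z
d(25, -17)*(-13) = -17*(1 + 25)*(-13) = -17*26*(-13) = -442*(-13) = 5746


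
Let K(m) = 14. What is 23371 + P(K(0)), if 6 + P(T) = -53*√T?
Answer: 23365 - 53*√14 ≈ 23167.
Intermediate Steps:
P(T) = -6 - 53*√T
23371 + P(K(0)) = 23371 + (-6 - 53*√14) = 23365 - 53*√14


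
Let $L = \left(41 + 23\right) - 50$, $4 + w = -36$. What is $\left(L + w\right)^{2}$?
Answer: $676$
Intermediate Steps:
$w = -40$ ($w = -4 - 36 = -40$)
$L = 14$ ($L = 64 - 50 = 14$)
$\left(L + w\right)^{2} = \left(14 - 40\right)^{2} = \left(-26\right)^{2} = 676$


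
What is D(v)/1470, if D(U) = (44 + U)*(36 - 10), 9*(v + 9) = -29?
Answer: 3718/6615 ≈ 0.56206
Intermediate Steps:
v = -110/9 (v = -9 + (⅑)*(-29) = -9 - 29/9 = -110/9 ≈ -12.222)
D(U) = 1144 + 26*U (D(U) = (44 + U)*26 = 1144 + 26*U)
D(v)/1470 = (1144 + 26*(-110/9))/1470 = (1144 - 2860/9)*(1/1470) = (7436/9)*(1/1470) = 3718/6615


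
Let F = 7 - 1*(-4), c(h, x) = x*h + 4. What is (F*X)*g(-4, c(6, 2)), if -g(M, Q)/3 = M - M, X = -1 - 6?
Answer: 0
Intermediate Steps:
c(h, x) = 4 + h*x (c(h, x) = h*x + 4 = 4 + h*x)
X = -7
g(M, Q) = 0 (g(M, Q) = -3*(M - M) = -3*0 = 0)
F = 11 (F = 7 + 4 = 11)
(F*X)*g(-4, c(6, 2)) = (11*(-7))*0 = -77*0 = 0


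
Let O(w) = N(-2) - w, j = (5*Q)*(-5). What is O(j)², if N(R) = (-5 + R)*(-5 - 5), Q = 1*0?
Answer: 4900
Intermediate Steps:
Q = 0
N(R) = 50 - 10*R (N(R) = (-5 + R)*(-10) = 50 - 10*R)
j = 0 (j = (5*0)*(-5) = 0*(-5) = 0)
O(w) = 70 - w (O(w) = (50 - 10*(-2)) - w = (50 + 20) - w = 70 - w)
O(j)² = (70 - 1*0)² = (70 + 0)² = 70² = 4900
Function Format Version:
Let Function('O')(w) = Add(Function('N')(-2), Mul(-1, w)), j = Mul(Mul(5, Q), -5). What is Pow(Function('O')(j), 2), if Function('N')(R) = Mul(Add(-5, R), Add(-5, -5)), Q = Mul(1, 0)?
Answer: 4900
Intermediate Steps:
Q = 0
Function('N')(R) = Add(50, Mul(-10, R)) (Function('N')(R) = Mul(Add(-5, R), -10) = Add(50, Mul(-10, R)))
j = 0 (j = Mul(Mul(5, 0), -5) = Mul(0, -5) = 0)
Function('O')(w) = Add(70, Mul(-1, w)) (Function('O')(w) = Add(Add(50, Mul(-10, -2)), Mul(-1, w)) = Add(Add(50, 20), Mul(-1, w)) = Add(70, Mul(-1, w)))
Pow(Function('O')(j), 2) = Pow(Add(70, Mul(-1, 0)), 2) = Pow(Add(70, 0), 2) = Pow(70, 2) = 4900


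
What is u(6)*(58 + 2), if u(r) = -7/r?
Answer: -70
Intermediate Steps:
u(6)*(58 + 2) = (-7/6)*(58 + 2) = -7*⅙*60 = -7/6*60 = -70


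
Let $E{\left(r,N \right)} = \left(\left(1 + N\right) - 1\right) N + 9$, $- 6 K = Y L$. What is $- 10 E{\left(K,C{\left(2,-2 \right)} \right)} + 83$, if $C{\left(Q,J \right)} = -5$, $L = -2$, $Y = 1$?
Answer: $-257$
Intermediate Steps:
$K = \frac{1}{3}$ ($K = - \frac{1 \left(-2\right)}{6} = \left(- \frac{1}{6}\right) \left(-2\right) = \frac{1}{3} \approx 0.33333$)
$E{\left(r,N \right)} = 9 + N^{2}$ ($E{\left(r,N \right)} = \left(\left(1 + N\right) - 1\right) N + 9 = N N + 9 = N^{2} + 9 = 9 + N^{2}$)
$- 10 E{\left(K,C{\left(2,-2 \right)} \right)} + 83 = - 10 \left(9 + \left(-5\right)^{2}\right) + 83 = - 10 \left(9 + 25\right) + 83 = \left(-10\right) 34 + 83 = -340 + 83 = -257$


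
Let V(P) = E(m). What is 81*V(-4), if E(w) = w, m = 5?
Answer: 405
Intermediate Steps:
V(P) = 5
81*V(-4) = 81*5 = 405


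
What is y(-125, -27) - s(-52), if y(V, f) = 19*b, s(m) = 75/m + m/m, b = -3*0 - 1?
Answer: -965/52 ≈ -18.558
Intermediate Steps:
b = -1 (b = 0 - 1 = -1)
s(m) = 1 + 75/m (s(m) = 75/m + 1 = 1 + 75/m)
y(V, f) = -19 (y(V, f) = 19*(-1) = -19)
y(-125, -27) - s(-52) = -19 - (75 - 52)/(-52) = -19 - (-1)*23/52 = -19 - 1*(-23/52) = -19 + 23/52 = -965/52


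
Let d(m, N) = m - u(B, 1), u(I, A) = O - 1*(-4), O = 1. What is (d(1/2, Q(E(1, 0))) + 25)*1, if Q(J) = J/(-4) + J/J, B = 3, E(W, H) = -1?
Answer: 41/2 ≈ 20.500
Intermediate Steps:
Q(J) = 1 - J/4 (Q(J) = J*(-¼) + 1 = -J/4 + 1 = 1 - J/4)
u(I, A) = 5 (u(I, A) = 1 - 1*(-4) = 1 + 4 = 5)
d(m, N) = -5 + m (d(m, N) = m - 1*5 = m - 5 = -5 + m)
(d(1/2, Q(E(1, 0))) + 25)*1 = ((-5 + 1/2) + 25)*1 = ((-5 + ½) + 25)*1 = (-9/2 + 25)*1 = (41/2)*1 = 41/2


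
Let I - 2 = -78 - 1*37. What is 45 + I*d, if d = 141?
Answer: -15888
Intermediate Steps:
I = -113 (I = 2 + (-78 - 1*37) = 2 + (-78 - 37) = 2 - 115 = -113)
45 + I*d = 45 - 113*141 = 45 - 15933 = -15888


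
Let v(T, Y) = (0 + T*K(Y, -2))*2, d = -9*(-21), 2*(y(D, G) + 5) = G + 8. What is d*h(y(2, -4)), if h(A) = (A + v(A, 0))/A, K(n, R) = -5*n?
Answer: 189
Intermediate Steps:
y(D, G) = -1 + G/2 (y(D, G) = -5 + (G + 8)/2 = -5 + (8 + G)/2 = -5 + (4 + G/2) = -1 + G/2)
d = 189
v(T, Y) = -10*T*Y (v(T, Y) = (0 + T*(-5*Y))*2 = (0 - 5*T*Y)*2 = -5*T*Y*2 = -10*T*Y)
h(A) = 1 (h(A) = (A - 10*A*0)/A = (A + 0)/A = A/A = 1)
d*h(y(2, -4)) = 189*1 = 189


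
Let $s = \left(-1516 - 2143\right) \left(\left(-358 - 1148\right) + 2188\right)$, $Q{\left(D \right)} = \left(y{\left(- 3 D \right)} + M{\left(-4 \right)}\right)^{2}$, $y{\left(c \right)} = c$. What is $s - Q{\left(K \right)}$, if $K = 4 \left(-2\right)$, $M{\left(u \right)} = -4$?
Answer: $-2495838$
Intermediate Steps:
$K = -8$
$Q{\left(D \right)} = \left(-4 - 3 D\right)^{2}$ ($Q{\left(D \right)} = \left(- 3 D - 4\right)^{2} = \left(-4 - 3 D\right)^{2}$)
$s = -2495438$ ($s = - 3659 \left(\left(-358 - 1148\right) + 2188\right) = - 3659 \left(-1506 + 2188\right) = \left(-3659\right) 682 = -2495438$)
$s - Q{\left(K \right)} = -2495438 - \left(4 + 3 \left(-8\right)\right)^{2} = -2495438 - \left(4 - 24\right)^{2} = -2495438 - \left(-20\right)^{2} = -2495438 - 400 = -2495838$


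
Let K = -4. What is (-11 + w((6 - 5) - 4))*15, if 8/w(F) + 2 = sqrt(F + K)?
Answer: -2055/11 - 120*I*sqrt(7)/11 ≈ -186.82 - 28.863*I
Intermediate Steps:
w(F) = 8/(-2 + sqrt(-4 + F)) (w(F) = 8/(-2 + sqrt(F - 4)) = 8/(-2 + sqrt(-4 + F)))
(-11 + w((6 - 5) - 4))*15 = (-11 + 8/(-2 + sqrt(-4 + ((6 - 5) - 4))))*15 = (-11 + 8/(-2 + sqrt(-4 + (1 - 4))))*15 = (-11 + 8/(-2 + sqrt(-4 - 3)))*15 = (-11 + 8/(-2 + sqrt(-7)))*15 = (-11 + 8/(-2 + I*sqrt(7)))*15 = -165 + 120/(-2 + I*sqrt(7))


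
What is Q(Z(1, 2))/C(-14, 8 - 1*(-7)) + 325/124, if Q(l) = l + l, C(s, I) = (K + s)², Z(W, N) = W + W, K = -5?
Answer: 117821/44764 ≈ 2.6320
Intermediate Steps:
Z(W, N) = 2*W
C(s, I) = (-5 + s)²
Q(l) = 2*l
Q(Z(1, 2))/C(-14, 8 - 1*(-7)) + 325/124 = (2*(2*1))/((-5 - 14)²) + 325/124 = (2*2)/((-19)²) + 325*(1/124) = 4/361 + 325/124 = 117821/44764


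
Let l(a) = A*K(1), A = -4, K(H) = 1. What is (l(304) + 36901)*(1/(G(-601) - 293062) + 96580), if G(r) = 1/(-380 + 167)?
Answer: 222442299932898759/62422207 ≈ 3.5635e+9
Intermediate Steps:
G(r) = -1/213 (G(r) = 1/(-213) = -1/213)
l(a) = -4 (l(a) = -4*1 = -4)
(l(304) + 36901)*(1/(G(-601) - 293062) + 96580) = (-4 + 36901)*(1/(-1/213 - 293062) + 96580) = 36897*(1/(-62422207/213) + 96580) = 36897*(-213/62422207 + 96580) = 36897*(6028736751847/62422207) = 222442299932898759/62422207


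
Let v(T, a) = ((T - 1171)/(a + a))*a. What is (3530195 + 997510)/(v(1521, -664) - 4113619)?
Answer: -1509235/1371148 ≈ -1.1007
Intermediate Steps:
v(T, a) = -1171/2 + T/2 (v(T, a) = ((-1171 + T)/((2*a)))*a = ((-1171 + T)*(1/(2*a)))*a = ((-1171 + T)/(2*a))*a = -1171/2 + T/2)
(3530195 + 997510)/(v(1521, -664) - 4113619) = (3530195 + 997510)/((-1171/2 + (½)*1521) - 4113619) = 4527705/((-1171/2 + 1521/2) - 4113619) = 4527705/(175 - 4113619) = 4527705/(-4113444) = 4527705*(-1/4113444) = -1509235/1371148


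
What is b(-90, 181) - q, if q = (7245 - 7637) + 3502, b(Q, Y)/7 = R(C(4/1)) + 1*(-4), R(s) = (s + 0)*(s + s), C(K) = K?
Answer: -2914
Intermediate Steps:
R(s) = 2*s² (R(s) = s*(2*s) = 2*s²)
b(Q, Y) = 196 (b(Q, Y) = 7*(2*(4/1)² + 1*(-4)) = 7*(2*(4*1)² - 4) = 7*(2*4² - 4) = 7*(2*16 - 4) = 7*(32 - 4) = 7*28 = 196)
q = 3110 (q = -392 + 3502 = 3110)
b(-90, 181) - q = 196 - 1*3110 = 196 - 3110 = -2914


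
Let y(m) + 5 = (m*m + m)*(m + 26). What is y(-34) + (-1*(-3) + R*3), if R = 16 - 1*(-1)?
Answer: -8927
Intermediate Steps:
y(m) = -5 + (26 + m)*(m + m²) (y(m) = -5 + (m*m + m)*(m + 26) = -5 + (m² + m)*(26 + m) = -5 + (m + m²)*(26 + m) = -5 + (26 + m)*(m + m²))
R = 17 (R = 16 + 1 = 17)
y(-34) + (-1*(-3) + R*3) = (-5 + (-34)³ + 26*(-34) + 27*(-34)²) + (-1*(-3) + 17*3) = (-5 - 39304 - 884 + 27*1156) + (3 + 51) = (-5 - 39304 - 884 + 31212) + 54 = -8981 + 54 = -8927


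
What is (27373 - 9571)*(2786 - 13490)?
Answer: -190552608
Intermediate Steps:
(27373 - 9571)*(2786 - 13490) = 17802*(-10704) = -190552608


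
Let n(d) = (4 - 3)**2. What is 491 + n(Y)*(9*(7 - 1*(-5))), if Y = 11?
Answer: 599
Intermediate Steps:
n(d) = 1 (n(d) = 1**2 = 1)
491 + n(Y)*(9*(7 - 1*(-5))) = 491 + 1*(9*(7 - 1*(-5))) = 491 + 1*(9*(7 + 5)) = 491 + 1*(9*12) = 491 + 1*108 = 491 + 108 = 599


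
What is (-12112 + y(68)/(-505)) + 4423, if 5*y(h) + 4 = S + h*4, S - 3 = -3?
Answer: -19414993/2525 ≈ -7689.1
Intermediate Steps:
S = 0 (S = 3 - 3 = 0)
y(h) = -⅘ + 4*h/5 (y(h) = -⅘ + (0 + h*4)/5 = -⅘ + (0 + 4*h)/5 = -⅘ + (4*h)/5 = -⅘ + 4*h/5)
(-12112 + y(68)/(-505)) + 4423 = (-12112 + (-⅘ + (⅘)*68)/(-505)) + 4423 = (-12112 + (-⅘ + 272/5)*(-1/505)) + 4423 = (-12112 + (268/5)*(-1/505)) + 4423 = (-12112 - 268/2525) + 4423 = -30583068/2525 + 4423 = -19414993/2525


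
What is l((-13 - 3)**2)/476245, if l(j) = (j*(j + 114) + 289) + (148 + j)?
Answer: 95413/476245 ≈ 0.20034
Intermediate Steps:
l(j) = 437 + j + j*(114 + j) (l(j) = (j*(114 + j) + 289) + (148 + j) = (289 + j*(114 + j)) + (148 + j) = 437 + j + j*(114 + j))
l((-13 - 3)**2)/476245 = (437 + ((-13 - 3)**2)**2 + 115*(-13 - 3)**2)/476245 = (437 + ((-16)**2)**2 + 115*(-16)**2)*(1/476245) = (437 + 256**2 + 115*256)*(1/476245) = (437 + 65536 + 29440)*(1/476245) = 95413*(1/476245) = 95413/476245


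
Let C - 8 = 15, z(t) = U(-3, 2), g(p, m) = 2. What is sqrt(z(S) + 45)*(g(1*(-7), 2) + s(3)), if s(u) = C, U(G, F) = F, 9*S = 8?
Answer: 25*sqrt(47) ≈ 171.39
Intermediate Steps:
S = 8/9 (S = (1/9)*8 = 8/9 ≈ 0.88889)
z(t) = 2
C = 23 (C = 8 + 15 = 23)
s(u) = 23
sqrt(z(S) + 45)*(g(1*(-7), 2) + s(3)) = sqrt(2 + 45)*(2 + 23) = sqrt(47)*25 = 25*sqrt(47)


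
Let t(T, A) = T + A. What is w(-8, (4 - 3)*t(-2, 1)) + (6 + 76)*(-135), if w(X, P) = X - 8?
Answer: -11086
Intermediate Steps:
t(T, A) = A + T
w(X, P) = -8 + X
w(-8, (4 - 3)*t(-2, 1)) + (6 + 76)*(-135) = (-8 - 8) + (6 + 76)*(-135) = -16 + 82*(-135) = -16 - 11070 = -11086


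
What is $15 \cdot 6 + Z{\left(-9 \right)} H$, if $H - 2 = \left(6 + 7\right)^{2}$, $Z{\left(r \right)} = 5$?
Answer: $945$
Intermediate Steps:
$H = 171$ ($H = 2 + \left(6 + 7\right)^{2} = 2 + 13^{2} = 2 + 169 = 171$)
$15 \cdot 6 + Z{\left(-9 \right)} H = 15 \cdot 6 + 5 \cdot 171 = 90 + 855 = 945$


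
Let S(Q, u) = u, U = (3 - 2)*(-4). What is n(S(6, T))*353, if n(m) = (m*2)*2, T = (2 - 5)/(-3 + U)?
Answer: 4236/7 ≈ 605.14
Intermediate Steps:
U = -4 (U = 1*(-4) = -4)
T = 3/7 (T = (2 - 5)/(-3 - 4) = -3/(-7) = -3*(-1/7) = 3/7 ≈ 0.42857)
n(m) = 4*m (n(m) = (2*m)*2 = 4*m)
n(S(6, T))*353 = (4*(3/7))*353 = (12/7)*353 = 4236/7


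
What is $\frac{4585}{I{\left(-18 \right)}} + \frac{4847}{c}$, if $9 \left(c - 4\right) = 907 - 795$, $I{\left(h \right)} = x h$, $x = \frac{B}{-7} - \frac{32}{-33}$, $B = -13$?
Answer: $\frac{1603571}{7836} \approx 204.64$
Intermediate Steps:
$x = \frac{653}{231}$ ($x = - \frac{13}{-7} - \frac{32}{-33} = \left(-13\right) \left(- \frac{1}{7}\right) - - \frac{32}{33} = \frac{13}{7} + \frac{32}{33} = \frac{653}{231} \approx 2.8268$)
$I{\left(h \right)} = \frac{653 h}{231}$
$c = \frac{148}{9}$ ($c = 4 + \frac{907 - 795}{9} = 4 + \frac{1}{9} \cdot 112 = 4 + \frac{112}{9} = \frac{148}{9} \approx 16.444$)
$\frac{4585}{I{\left(-18 \right)}} + \frac{4847}{c} = \frac{4585}{\frac{653}{231} \left(-18\right)} + \frac{4847}{\frac{148}{9}} = \frac{4585}{- \frac{3918}{77}} + 4847 \cdot \frac{9}{148} = 4585 \left(- \frac{77}{3918}\right) + \frac{1179}{4} = - \frac{353045}{3918} + \frac{1179}{4} = \frac{1603571}{7836}$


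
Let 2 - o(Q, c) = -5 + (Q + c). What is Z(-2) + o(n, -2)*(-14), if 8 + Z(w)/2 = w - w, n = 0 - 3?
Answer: -184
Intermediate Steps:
n = -3
Z(w) = -16 (Z(w) = -16 + 2*(w - w) = -16 + 2*0 = -16 + 0 = -16)
o(Q, c) = 7 - Q - c (o(Q, c) = 2 - (-5 + (Q + c)) = 2 - (-5 + Q + c) = 2 + (5 - Q - c) = 7 - Q - c)
Z(-2) + o(n, -2)*(-14) = -16 + (7 - 1*(-3) - 1*(-2))*(-14) = -16 + (7 + 3 + 2)*(-14) = -16 + 12*(-14) = -16 - 168 = -184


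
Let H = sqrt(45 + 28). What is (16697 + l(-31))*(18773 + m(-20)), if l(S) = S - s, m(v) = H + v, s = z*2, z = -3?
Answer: 312650016 + 16672*sqrt(73) ≈ 3.1279e+8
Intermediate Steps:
H = sqrt(73) ≈ 8.5440
s = -6 (s = -3*2 = -6)
m(v) = v + sqrt(73) (m(v) = sqrt(73) + v = v + sqrt(73))
l(S) = 6 + S (l(S) = S - 1*(-6) = S + 6 = 6 + S)
(16697 + l(-31))*(18773 + m(-20)) = (16697 + (6 - 31))*(18773 + (-20 + sqrt(73))) = (16697 - 25)*(18753 + sqrt(73)) = 16672*(18753 + sqrt(73)) = 312650016 + 16672*sqrt(73)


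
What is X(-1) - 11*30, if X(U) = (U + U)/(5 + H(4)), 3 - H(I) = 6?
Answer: -331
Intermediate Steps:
H(I) = -3 (H(I) = 3 - 1*6 = 3 - 6 = -3)
X(U) = U (X(U) = (U + U)/(5 - 3) = (2*U)/2 = (2*U)*(½) = U)
X(-1) - 11*30 = -1 - 11*30 = -1 - 330 = -331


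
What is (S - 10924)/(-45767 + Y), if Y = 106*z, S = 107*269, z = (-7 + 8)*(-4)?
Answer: -5953/15397 ≈ -0.38663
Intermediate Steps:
z = -4 (z = 1*(-4) = -4)
S = 28783
Y = -424 (Y = 106*(-4) = -424)
(S - 10924)/(-45767 + Y) = (28783 - 10924)/(-45767 - 424) = 17859/(-46191) = 17859*(-1/46191) = -5953/15397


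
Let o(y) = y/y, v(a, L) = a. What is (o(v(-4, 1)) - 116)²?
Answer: 13225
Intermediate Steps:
o(y) = 1
(o(v(-4, 1)) - 116)² = (1 - 116)² = (-115)² = 13225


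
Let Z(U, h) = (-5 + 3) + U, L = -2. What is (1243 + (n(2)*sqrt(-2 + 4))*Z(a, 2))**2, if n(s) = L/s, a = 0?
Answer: 1545057 + 4972*sqrt(2) ≈ 1.5521e+6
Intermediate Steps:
Z(U, h) = -2 + U
n(s) = -2/s
(1243 + (n(2)*sqrt(-2 + 4))*Z(a, 2))**2 = (1243 + ((-2/2)*sqrt(-2 + 4))*(-2 + 0))**2 = (1243 + ((-2*1/2)*sqrt(2))*(-2))**2 = (1243 - sqrt(2)*(-2))**2 = (1243 + 2*sqrt(2))**2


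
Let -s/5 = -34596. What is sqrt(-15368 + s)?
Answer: 2*sqrt(39403) ≈ 397.00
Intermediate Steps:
s = 172980 (s = -5*(-34596) = 172980)
sqrt(-15368 + s) = sqrt(-15368 + 172980) = sqrt(157612) = 2*sqrt(39403)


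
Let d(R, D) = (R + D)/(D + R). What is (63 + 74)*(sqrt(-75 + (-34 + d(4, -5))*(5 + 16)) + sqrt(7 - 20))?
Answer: 137*I*(sqrt(13) + 16*sqrt(3)) ≈ 4290.6*I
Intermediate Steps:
d(R, D) = 1 (d(R, D) = (D + R)/(D + R) = 1)
(63 + 74)*(sqrt(-75 + (-34 + d(4, -5))*(5 + 16)) + sqrt(7 - 20)) = (63 + 74)*(sqrt(-75 + (-34 + 1)*(5 + 16)) + sqrt(7 - 20)) = 137*(sqrt(-75 - 33*21) + sqrt(-13)) = 137*(sqrt(-75 - 693) + I*sqrt(13)) = 137*(sqrt(-768) + I*sqrt(13)) = 137*(16*I*sqrt(3) + I*sqrt(13)) = 137*(I*sqrt(13) + 16*I*sqrt(3)) = 137*I*sqrt(13) + 2192*I*sqrt(3)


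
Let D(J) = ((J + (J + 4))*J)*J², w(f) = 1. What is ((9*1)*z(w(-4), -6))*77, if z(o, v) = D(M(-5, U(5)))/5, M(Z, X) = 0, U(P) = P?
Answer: 0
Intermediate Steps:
D(J) = J³*(4 + 2*J) (D(J) = ((J + (4 + J))*J)*J² = ((4 + 2*J)*J)*J² = (J*(4 + 2*J))*J² = J³*(4 + 2*J))
z(o, v) = 0 (z(o, v) = (2*0³*(2 + 0))/5 = (2*0*2)*(⅕) = 0*(⅕) = 0)
((9*1)*z(w(-4), -6))*77 = ((9*1)*0)*77 = (9*0)*77 = 0*77 = 0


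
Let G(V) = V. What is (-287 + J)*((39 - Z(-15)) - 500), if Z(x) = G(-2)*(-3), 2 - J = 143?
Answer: 199876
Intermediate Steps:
J = -141 (J = 2 - 1*143 = 2 - 143 = -141)
Z(x) = 6 (Z(x) = -2*(-3) = 6)
(-287 + J)*((39 - Z(-15)) - 500) = (-287 - 141)*((39 - 1*6) - 500) = -428*((39 - 6) - 500) = -428*(33 - 500) = -428*(-467) = 199876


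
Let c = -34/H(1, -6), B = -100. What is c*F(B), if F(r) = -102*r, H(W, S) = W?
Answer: -346800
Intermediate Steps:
c = -34 (c = -34/1 = -34*1 = -34)
c*F(B) = -(-3468)*(-100) = -34*10200 = -346800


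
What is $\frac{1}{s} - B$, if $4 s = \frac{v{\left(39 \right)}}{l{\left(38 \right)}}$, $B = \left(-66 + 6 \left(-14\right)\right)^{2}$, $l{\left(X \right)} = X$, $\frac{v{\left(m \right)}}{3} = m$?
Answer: $- \frac{2632348}{117} \approx -22499.0$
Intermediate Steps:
$v{\left(m \right)} = 3 m$
$B = 22500$ ($B = \left(-66 - 84\right)^{2} = \left(-150\right)^{2} = 22500$)
$s = \frac{117}{152}$ ($s = \frac{3 \cdot 39 \cdot \frac{1}{38}}{4} = \frac{117 \cdot \frac{1}{38}}{4} = \frac{1}{4} \cdot \frac{117}{38} = \frac{117}{152} \approx 0.76974$)
$\frac{1}{s} - B = \frac{1}{\frac{117}{152}} - 22500 = \frac{152}{117} - 22500 = - \frac{2632348}{117}$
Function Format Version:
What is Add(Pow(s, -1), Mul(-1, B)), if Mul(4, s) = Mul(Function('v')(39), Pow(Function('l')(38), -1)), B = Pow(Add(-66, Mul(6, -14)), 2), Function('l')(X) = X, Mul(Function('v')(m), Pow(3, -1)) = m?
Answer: Rational(-2632348, 117) ≈ -22499.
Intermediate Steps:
Function('v')(m) = Mul(3, m)
B = 22500 (B = Pow(Add(-66, -84), 2) = Pow(-150, 2) = 22500)
s = Rational(117, 152) (s = Mul(Rational(1, 4), Mul(Mul(3, 39), Pow(38, -1))) = Mul(Rational(1, 4), Mul(117, Rational(1, 38))) = Mul(Rational(1, 4), Rational(117, 38)) = Rational(117, 152) ≈ 0.76974)
Add(Pow(s, -1), Mul(-1, B)) = Add(Pow(Rational(117, 152), -1), Mul(-1, 22500)) = Add(Rational(152, 117), -22500) = Rational(-2632348, 117)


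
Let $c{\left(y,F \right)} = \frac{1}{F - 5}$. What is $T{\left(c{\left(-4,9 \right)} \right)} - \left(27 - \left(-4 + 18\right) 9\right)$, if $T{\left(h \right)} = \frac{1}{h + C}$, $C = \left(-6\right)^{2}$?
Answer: $\frac{14359}{145} \approx 99.028$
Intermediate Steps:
$C = 36$
$c{\left(y,F \right)} = \frac{1}{-5 + F}$
$T{\left(h \right)} = \frac{1}{36 + h}$ ($T{\left(h \right)} = \frac{1}{h + 36} = \frac{1}{36 + h}$)
$T{\left(c{\left(-4,9 \right)} \right)} - \left(27 - \left(-4 + 18\right) 9\right) = \frac{1}{36 + \frac{1}{-5 + 9}} - \left(27 - \left(-4 + 18\right) 9\right) = \frac{1}{36 + \frac{1}{4}} + \left(-27 + 14 \cdot 9\right) = \frac{1}{36 + \frac{1}{4}} + \left(-27 + 126\right) = \frac{1}{\frac{145}{4}} + 99 = \frac{4}{145} + 99 = \frac{14359}{145}$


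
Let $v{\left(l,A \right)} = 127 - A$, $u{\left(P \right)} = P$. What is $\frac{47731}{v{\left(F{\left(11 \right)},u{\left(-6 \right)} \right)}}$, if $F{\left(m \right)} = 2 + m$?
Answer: $\frac{47731}{133} \approx 358.88$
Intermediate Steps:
$\frac{47731}{v{\left(F{\left(11 \right)},u{\left(-6 \right)} \right)}} = \frac{47731}{127 - -6} = \frac{47731}{127 + 6} = \frac{47731}{133}$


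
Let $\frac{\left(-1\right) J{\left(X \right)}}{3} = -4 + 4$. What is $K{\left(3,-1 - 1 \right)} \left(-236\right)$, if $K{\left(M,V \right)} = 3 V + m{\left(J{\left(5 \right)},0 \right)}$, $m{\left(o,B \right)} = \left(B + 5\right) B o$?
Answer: $1416$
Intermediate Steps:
$J{\left(X \right)} = 0$ ($J{\left(X \right)} = - 3 \left(-4 + 4\right) = \left(-3\right) 0 = 0$)
$m{\left(o,B \right)} = B o \left(5 + B\right)$ ($m{\left(o,B \right)} = \left(5 + B\right) B o = B \left(5 + B\right) o = B o \left(5 + B\right)$)
$K{\left(M,V \right)} = 3 V$ ($K{\left(M,V \right)} = 3 V + 0 \cdot 0 \left(5 + 0\right) = 3 V + 0 \cdot 0 \cdot 5 = 3 V + 0 = 3 V$)
$K{\left(3,-1 - 1 \right)} \left(-236\right) = 3 \left(-1 - 1\right) \left(-236\right) = 3 \left(-2\right) \left(-236\right) = \left(-6\right) \left(-236\right) = 1416$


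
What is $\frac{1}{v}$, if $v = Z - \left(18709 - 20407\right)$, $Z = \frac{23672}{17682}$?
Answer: $\frac{8841}{15023854} \approx 0.00058846$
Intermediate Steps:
$Z = \frac{11836}{8841}$ ($Z = 23672 \cdot \frac{1}{17682} = \frac{11836}{8841} \approx 1.3388$)
$v = \frac{15023854}{8841}$ ($v = \frac{11836}{8841} - \left(18709 - 20407\right) = \frac{11836}{8841} - -1698 = \frac{11836}{8841} + 1698 = \frac{15023854}{8841} \approx 1699.3$)
$\frac{1}{v} = \frac{1}{\frac{15023854}{8841}} = \frac{8841}{15023854}$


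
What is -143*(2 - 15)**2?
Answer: -24167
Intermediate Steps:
-143*(2 - 15)**2 = -143*(-13)**2 = -143*169 = -24167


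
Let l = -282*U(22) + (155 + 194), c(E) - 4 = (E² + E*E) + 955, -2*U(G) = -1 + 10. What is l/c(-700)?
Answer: 1618/980959 ≈ 0.0016494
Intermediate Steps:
U(G) = -9/2 (U(G) = -(-1 + 10)/2 = -½*9 = -9/2)
c(E) = 959 + 2*E² (c(E) = 4 + ((E² + E*E) + 955) = 4 + ((E² + E²) + 955) = 4 + (2*E² + 955) = 4 + (955 + 2*E²) = 959 + 2*E²)
l = 1618 (l = -282*(-9/2) + (155 + 194) = 1269 + 349 = 1618)
l/c(-700) = 1618/(959 + 2*(-700)²) = 1618/(959 + 2*490000) = 1618/(959 + 980000) = 1618/980959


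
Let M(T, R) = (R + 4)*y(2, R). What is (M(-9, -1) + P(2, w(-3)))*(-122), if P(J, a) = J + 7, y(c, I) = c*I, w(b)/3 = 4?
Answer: -366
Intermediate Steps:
w(b) = 12 (w(b) = 3*4 = 12)
y(c, I) = I*c
M(T, R) = 2*R*(4 + R) (M(T, R) = (R + 4)*(R*2) = (4 + R)*(2*R) = 2*R*(4 + R))
P(J, a) = 7 + J
(M(-9, -1) + P(2, w(-3)))*(-122) = (2*(-1)*(4 - 1) + (7 + 2))*(-122) = (2*(-1)*3 + 9)*(-122) = (-6 + 9)*(-122) = 3*(-122) = -366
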